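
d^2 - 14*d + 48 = (d - 8)*(d - 6)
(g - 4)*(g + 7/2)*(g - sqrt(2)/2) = g^3 - sqrt(2)*g^2/2 - g^2/2 - 14*g + sqrt(2)*g/4 + 7*sqrt(2)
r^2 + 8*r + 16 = (r + 4)^2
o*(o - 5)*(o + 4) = o^3 - o^2 - 20*o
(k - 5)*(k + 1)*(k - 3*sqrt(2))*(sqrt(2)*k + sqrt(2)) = sqrt(2)*k^4 - 6*k^3 - 3*sqrt(2)*k^3 - 9*sqrt(2)*k^2 + 18*k^2 - 5*sqrt(2)*k + 54*k + 30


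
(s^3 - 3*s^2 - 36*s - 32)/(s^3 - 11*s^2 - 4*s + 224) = (s + 1)/(s - 7)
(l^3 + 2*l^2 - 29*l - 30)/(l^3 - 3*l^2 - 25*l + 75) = (l^2 + 7*l + 6)/(l^2 + 2*l - 15)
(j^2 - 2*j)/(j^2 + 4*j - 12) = j/(j + 6)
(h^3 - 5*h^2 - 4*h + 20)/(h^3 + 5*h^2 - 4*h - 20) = (h - 5)/(h + 5)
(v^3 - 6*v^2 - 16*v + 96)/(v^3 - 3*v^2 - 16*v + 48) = (v - 6)/(v - 3)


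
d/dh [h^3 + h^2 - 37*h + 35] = 3*h^2 + 2*h - 37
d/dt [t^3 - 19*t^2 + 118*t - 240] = 3*t^2 - 38*t + 118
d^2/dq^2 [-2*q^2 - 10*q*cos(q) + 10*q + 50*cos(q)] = 10*q*cos(q) + 20*sin(q) - 50*cos(q) - 4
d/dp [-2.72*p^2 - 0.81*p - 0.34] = -5.44*p - 0.81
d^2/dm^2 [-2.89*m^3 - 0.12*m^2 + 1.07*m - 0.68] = -17.34*m - 0.24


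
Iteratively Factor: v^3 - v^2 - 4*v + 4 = (v - 1)*(v^2 - 4) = (v - 1)*(v + 2)*(v - 2)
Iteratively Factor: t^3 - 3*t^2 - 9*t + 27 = (t + 3)*(t^2 - 6*t + 9) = (t - 3)*(t + 3)*(t - 3)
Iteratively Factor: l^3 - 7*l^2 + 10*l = (l)*(l^2 - 7*l + 10) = l*(l - 5)*(l - 2)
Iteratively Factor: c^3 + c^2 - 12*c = (c - 3)*(c^2 + 4*c) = (c - 3)*(c + 4)*(c)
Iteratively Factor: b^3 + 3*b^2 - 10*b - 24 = (b + 2)*(b^2 + b - 12) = (b + 2)*(b + 4)*(b - 3)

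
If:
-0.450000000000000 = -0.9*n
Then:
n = 0.50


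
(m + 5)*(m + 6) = m^2 + 11*m + 30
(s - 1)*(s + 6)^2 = s^3 + 11*s^2 + 24*s - 36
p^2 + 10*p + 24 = (p + 4)*(p + 6)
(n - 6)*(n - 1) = n^2 - 7*n + 6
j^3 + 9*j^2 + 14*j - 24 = (j - 1)*(j + 4)*(j + 6)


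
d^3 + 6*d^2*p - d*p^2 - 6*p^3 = (d - p)*(d + p)*(d + 6*p)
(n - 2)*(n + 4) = n^2 + 2*n - 8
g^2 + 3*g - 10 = (g - 2)*(g + 5)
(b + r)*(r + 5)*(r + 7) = b*r^2 + 12*b*r + 35*b + r^3 + 12*r^2 + 35*r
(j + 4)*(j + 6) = j^2 + 10*j + 24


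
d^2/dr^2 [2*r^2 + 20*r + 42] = 4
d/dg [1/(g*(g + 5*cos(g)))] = (5*g*sin(g) - 2*g - 5*cos(g))/(g^2*(g + 5*cos(g))^2)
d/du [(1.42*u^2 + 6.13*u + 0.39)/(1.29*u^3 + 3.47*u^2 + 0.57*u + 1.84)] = (-1.8318*u^4 - 15.8154*u^3 - 21.971*u^2 + 2.519*u + 11.0569)/(1.6641*u^6 + 8.9526*u^5 + 13.5115*u^4 + 8.703*u^3 + 13.0945*u^2 + 2.0976*u + 3.3856)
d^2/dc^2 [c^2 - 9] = 2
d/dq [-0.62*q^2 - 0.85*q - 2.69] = -1.24*q - 0.85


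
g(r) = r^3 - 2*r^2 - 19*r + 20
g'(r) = 3*r^2 - 4*r - 19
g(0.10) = 18.08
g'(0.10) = -19.37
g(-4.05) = -2.29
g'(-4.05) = 46.41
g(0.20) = 16.13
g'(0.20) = -19.68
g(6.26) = 68.00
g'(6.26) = 73.52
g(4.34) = -18.38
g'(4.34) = 20.15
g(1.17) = -3.37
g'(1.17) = -19.57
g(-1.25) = 38.67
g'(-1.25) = -9.31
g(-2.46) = 39.75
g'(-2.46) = 8.99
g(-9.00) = -700.00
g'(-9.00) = 260.00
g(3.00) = -28.00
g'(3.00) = -4.00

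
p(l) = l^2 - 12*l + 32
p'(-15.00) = -42.00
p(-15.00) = 437.00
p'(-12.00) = -36.00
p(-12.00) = 320.00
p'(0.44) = -11.12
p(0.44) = 26.91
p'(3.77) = -4.46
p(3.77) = 0.97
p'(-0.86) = -13.72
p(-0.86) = 43.06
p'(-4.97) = -21.94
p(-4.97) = 116.34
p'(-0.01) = -12.02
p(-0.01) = 32.12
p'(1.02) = -9.96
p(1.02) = 20.80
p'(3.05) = -5.90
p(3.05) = 4.70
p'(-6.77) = -25.54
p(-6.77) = 159.07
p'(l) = 2*l - 12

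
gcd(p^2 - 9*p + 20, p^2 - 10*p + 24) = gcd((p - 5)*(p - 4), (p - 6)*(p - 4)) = p - 4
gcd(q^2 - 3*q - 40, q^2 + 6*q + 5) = q + 5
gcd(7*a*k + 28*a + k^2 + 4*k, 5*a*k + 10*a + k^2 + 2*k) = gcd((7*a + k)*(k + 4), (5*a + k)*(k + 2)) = 1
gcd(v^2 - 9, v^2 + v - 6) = v + 3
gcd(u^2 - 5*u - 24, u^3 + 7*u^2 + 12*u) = u + 3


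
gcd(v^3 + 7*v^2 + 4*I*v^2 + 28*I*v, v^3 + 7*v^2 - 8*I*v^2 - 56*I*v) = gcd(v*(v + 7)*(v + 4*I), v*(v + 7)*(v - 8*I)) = v^2 + 7*v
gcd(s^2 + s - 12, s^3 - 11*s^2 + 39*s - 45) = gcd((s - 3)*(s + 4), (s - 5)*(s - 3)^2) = s - 3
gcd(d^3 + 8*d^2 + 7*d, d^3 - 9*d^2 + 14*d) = d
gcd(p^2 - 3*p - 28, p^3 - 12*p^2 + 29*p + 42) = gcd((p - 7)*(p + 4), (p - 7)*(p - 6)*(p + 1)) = p - 7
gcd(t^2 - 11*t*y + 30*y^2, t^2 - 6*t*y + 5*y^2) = -t + 5*y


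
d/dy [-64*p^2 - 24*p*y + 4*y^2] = -24*p + 8*y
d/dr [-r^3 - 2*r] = -3*r^2 - 2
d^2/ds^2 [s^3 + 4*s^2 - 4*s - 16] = 6*s + 8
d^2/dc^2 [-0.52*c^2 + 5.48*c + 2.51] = -1.04000000000000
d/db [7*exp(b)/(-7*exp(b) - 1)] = -7*exp(b)/(7*exp(b) + 1)^2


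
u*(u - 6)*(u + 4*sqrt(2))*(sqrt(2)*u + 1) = sqrt(2)*u^4 - 6*sqrt(2)*u^3 + 9*u^3 - 54*u^2 + 4*sqrt(2)*u^2 - 24*sqrt(2)*u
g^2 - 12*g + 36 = (g - 6)^2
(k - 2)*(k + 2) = k^2 - 4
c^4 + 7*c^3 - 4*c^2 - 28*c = c*(c - 2)*(c + 2)*(c + 7)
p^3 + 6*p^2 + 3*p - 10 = (p - 1)*(p + 2)*(p + 5)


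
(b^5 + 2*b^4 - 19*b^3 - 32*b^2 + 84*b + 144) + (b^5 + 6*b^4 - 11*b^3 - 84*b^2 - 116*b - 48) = 2*b^5 + 8*b^4 - 30*b^3 - 116*b^2 - 32*b + 96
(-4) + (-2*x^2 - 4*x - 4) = -2*x^2 - 4*x - 8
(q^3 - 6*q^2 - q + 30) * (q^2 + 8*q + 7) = q^5 + 2*q^4 - 42*q^3 - 20*q^2 + 233*q + 210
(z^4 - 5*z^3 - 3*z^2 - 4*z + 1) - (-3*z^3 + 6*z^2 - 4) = z^4 - 2*z^3 - 9*z^2 - 4*z + 5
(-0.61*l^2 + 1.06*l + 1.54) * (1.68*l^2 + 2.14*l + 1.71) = -1.0248*l^4 + 0.4754*l^3 + 3.8125*l^2 + 5.1082*l + 2.6334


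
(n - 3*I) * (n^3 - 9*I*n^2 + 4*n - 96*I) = n^4 - 12*I*n^3 - 23*n^2 - 108*I*n - 288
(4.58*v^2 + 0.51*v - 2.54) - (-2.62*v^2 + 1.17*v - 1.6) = 7.2*v^2 - 0.66*v - 0.94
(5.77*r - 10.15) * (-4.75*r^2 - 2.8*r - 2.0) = -27.4075*r^3 + 32.0565*r^2 + 16.88*r + 20.3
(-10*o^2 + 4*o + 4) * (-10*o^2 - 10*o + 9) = 100*o^4 + 60*o^3 - 170*o^2 - 4*o + 36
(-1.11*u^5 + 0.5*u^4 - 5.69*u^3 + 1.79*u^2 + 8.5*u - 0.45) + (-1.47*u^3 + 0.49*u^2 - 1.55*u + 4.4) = -1.11*u^5 + 0.5*u^4 - 7.16*u^3 + 2.28*u^2 + 6.95*u + 3.95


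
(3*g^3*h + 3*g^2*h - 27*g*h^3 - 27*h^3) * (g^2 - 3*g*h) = 3*g^5*h - 9*g^4*h^2 + 3*g^4*h - 27*g^3*h^3 - 9*g^3*h^2 + 81*g^2*h^4 - 27*g^2*h^3 + 81*g*h^4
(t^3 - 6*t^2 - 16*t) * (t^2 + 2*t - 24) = t^5 - 4*t^4 - 52*t^3 + 112*t^2 + 384*t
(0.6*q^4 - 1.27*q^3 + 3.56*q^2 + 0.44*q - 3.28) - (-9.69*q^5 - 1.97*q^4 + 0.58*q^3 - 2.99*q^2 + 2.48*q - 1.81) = 9.69*q^5 + 2.57*q^4 - 1.85*q^3 + 6.55*q^2 - 2.04*q - 1.47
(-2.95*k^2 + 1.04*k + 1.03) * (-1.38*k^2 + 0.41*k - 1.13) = 4.071*k^4 - 2.6447*k^3 + 2.3385*k^2 - 0.7529*k - 1.1639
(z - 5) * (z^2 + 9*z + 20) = z^3 + 4*z^2 - 25*z - 100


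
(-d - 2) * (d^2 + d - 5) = -d^3 - 3*d^2 + 3*d + 10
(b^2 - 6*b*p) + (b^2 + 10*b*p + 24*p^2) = 2*b^2 + 4*b*p + 24*p^2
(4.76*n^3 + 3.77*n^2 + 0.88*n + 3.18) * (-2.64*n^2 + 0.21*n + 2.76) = -12.5664*n^5 - 8.9532*n^4 + 11.6061*n^3 + 2.1948*n^2 + 3.0966*n + 8.7768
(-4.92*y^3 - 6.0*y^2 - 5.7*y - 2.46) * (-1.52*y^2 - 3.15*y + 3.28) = 7.4784*y^5 + 24.618*y^4 + 11.4264*y^3 + 2.0142*y^2 - 10.947*y - 8.0688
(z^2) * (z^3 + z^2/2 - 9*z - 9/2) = z^5 + z^4/2 - 9*z^3 - 9*z^2/2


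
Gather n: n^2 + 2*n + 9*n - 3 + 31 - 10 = n^2 + 11*n + 18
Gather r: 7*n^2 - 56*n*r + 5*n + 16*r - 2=7*n^2 + 5*n + r*(16 - 56*n) - 2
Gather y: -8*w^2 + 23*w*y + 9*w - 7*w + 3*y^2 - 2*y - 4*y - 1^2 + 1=-8*w^2 + 2*w + 3*y^2 + y*(23*w - 6)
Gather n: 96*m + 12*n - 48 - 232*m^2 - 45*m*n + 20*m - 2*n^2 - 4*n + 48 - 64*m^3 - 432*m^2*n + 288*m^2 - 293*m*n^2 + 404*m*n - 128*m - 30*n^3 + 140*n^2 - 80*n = -64*m^3 + 56*m^2 - 12*m - 30*n^3 + n^2*(138 - 293*m) + n*(-432*m^2 + 359*m - 72)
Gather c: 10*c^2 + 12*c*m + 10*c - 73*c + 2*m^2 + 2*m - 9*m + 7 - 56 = 10*c^2 + c*(12*m - 63) + 2*m^2 - 7*m - 49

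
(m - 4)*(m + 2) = m^2 - 2*m - 8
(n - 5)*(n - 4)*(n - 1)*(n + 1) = n^4 - 9*n^3 + 19*n^2 + 9*n - 20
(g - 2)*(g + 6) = g^2 + 4*g - 12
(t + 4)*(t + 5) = t^2 + 9*t + 20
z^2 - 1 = (z - 1)*(z + 1)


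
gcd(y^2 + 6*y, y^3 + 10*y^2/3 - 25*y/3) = y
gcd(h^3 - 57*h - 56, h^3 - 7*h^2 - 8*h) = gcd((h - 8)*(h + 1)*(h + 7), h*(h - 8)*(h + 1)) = h^2 - 7*h - 8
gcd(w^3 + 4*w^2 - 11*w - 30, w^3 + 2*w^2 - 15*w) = w^2 + 2*w - 15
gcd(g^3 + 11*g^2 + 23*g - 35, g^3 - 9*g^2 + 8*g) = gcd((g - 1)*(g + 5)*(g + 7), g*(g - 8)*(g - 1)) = g - 1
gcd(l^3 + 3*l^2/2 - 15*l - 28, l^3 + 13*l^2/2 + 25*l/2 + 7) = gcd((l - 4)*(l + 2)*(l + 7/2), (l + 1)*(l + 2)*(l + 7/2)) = l^2 + 11*l/2 + 7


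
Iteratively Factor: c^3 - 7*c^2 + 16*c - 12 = (c - 2)*(c^2 - 5*c + 6) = (c - 2)^2*(c - 3)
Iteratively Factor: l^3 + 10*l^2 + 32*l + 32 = (l + 4)*(l^2 + 6*l + 8) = (l + 4)^2*(l + 2)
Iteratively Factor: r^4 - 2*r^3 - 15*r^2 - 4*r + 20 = (r + 2)*(r^3 - 4*r^2 - 7*r + 10) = (r - 5)*(r + 2)*(r^2 + r - 2) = (r - 5)*(r + 2)^2*(r - 1)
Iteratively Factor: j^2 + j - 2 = (j - 1)*(j + 2)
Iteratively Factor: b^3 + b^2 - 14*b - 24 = (b + 3)*(b^2 - 2*b - 8) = (b + 2)*(b + 3)*(b - 4)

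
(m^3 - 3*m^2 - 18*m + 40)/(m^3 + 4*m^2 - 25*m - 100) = (m - 2)/(m + 5)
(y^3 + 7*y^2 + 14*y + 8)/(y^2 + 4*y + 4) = (y^2 + 5*y + 4)/(y + 2)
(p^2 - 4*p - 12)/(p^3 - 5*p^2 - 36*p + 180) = (p + 2)/(p^2 + p - 30)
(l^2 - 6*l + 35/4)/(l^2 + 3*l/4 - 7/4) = (4*l^2 - 24*l + 35)/(4*l^2 + 3*l - 7)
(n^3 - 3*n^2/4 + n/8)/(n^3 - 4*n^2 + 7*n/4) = (4*n - 1)/(2*(2*n - 7))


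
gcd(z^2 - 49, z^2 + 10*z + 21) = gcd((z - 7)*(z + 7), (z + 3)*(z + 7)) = z + 7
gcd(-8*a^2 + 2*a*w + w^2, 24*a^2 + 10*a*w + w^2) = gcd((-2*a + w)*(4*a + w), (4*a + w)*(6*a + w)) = 4*a + w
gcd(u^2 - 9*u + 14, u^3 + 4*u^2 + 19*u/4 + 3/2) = 1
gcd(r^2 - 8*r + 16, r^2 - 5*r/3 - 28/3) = r - 4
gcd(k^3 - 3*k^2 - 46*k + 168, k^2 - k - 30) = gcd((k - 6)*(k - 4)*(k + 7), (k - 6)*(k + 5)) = k - 6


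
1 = 1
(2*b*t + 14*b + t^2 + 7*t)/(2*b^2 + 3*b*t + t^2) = (t + 7)/(b + t)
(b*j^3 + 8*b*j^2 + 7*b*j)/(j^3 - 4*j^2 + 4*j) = b*(j^2 + 8*j + 7)/(j^2 - 4*j + 4)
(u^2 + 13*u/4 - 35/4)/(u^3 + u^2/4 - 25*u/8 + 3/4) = 2*(4*u^2 + 13*u - 35)/(8*u^3 + 2*u^2 - 25*u + 6)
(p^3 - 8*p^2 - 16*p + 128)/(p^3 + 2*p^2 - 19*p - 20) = (p^2 - 4*p - 32)/(p^2 + 6*p + 5)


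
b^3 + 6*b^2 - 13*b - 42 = (b - 3)*(b + 2)*(b + 7)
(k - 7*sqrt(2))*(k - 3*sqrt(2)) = k^2 - 10*sqrt(2)*k + 42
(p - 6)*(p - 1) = p^2 - 7*p + 6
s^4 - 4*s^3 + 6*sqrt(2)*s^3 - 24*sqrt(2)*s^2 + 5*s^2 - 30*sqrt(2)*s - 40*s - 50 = (s - 5)*(s + 1)*(s + sqrt(2))*(s + 5*sqrt(2))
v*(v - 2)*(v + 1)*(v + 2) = v^4 + v^3 - 4*v^2 - 4*v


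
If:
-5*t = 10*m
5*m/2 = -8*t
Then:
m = 0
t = 0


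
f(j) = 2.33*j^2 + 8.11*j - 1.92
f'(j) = 4.66*j + 8.11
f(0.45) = 2.20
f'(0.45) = 10.21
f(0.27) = 0.44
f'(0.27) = 9.37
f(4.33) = 76.88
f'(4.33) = 28.29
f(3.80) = 62.54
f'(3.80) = 25.82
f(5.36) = 108.49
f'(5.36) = 33.09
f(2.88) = 40.76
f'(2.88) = 21.53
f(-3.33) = -3.09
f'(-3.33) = -7.41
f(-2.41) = -7.93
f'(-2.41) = -3.12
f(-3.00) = -5.28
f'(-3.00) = -5.87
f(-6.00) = 33.30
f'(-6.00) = -19.85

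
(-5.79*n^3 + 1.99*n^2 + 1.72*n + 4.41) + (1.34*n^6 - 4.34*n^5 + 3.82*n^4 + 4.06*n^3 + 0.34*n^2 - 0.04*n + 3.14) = 1.34*n^6 - 4.34*n^5 + 3.82*n^4 - 1.73*n^3 + 2.33*n^2 + 1.68*n + 7.55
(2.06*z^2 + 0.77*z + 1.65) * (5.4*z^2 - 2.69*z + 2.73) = 11.124*z^4 - 1.3834*z^3 + 12.4625*z^2 - 2.3364*z + 4.5045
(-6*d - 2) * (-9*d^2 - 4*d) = 54*d^3 + 42*d^2 + 8*d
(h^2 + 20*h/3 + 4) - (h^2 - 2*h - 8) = 26*h/3 + 12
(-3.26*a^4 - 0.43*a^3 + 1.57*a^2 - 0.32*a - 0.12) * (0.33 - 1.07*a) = 3.4882*a^5 - 0.6157*a^4 - 1.8218*a^3 + 0.8605*a^2 + 0.0228*a - 0.0396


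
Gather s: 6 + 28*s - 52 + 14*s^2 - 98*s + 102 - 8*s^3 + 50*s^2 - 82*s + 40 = -8*s^3 + 64*s^2 - 152*s + 96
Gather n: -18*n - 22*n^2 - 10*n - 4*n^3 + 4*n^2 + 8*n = -4*n^3 - 18*n^2 - 20*n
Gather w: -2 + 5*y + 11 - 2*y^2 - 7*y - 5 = -2*y^2 - 2*y + 4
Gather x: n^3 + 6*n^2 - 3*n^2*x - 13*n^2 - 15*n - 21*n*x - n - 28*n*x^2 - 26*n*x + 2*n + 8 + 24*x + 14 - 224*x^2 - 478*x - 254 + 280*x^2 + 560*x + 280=n^3 - 7*n^2 - 14*n + x^2*(56 - 28*n) + x*(-3*n^2 - 47*n + 106) + 48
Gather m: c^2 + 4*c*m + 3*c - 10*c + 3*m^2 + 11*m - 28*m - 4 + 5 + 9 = c^2 - 7*c + 3*m^2 + m*(4*c - 17) + 10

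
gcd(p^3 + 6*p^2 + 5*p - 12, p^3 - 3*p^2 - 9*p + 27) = p + 3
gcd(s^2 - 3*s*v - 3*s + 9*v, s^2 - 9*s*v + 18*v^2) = s - 3*v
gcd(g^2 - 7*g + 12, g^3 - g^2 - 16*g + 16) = g - 4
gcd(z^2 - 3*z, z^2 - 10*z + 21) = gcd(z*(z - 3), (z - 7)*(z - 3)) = z - 3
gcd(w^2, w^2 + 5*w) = w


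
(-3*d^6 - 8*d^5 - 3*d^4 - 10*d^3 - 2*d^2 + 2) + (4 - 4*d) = -3*d^6 - 8*d^5 - 3*d^4 - 10*d^3 - 2*d^2 - 4*d + 6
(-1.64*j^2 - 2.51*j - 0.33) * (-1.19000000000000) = 1.9516*j^2 + 2.9869*j + 0.3927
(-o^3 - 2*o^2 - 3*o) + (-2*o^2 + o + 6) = -o^3 - 4*o^2 - 2*o + 6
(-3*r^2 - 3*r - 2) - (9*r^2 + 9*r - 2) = -12*r^2 - 12*r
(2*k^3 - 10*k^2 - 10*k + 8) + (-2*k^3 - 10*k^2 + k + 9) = -20*k^2 - 9*k + 17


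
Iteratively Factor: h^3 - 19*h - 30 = (h - 5)*(h^2 + 5*h + 6) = (h - 5)*(h + 3)*(h + 2)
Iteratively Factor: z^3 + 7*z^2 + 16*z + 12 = (z + 3)*(z^2 + 4*z + 4) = (z + 2)*(z + 3)*(z + 2)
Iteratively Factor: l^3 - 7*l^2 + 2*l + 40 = (l + 2)*(l^2 - 9*l + 20) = (l - 5)*(l + 2)*(l - 4)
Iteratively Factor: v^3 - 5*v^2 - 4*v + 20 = (v - 2)*(v^2 - 3*v - 10) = (v - 5)*(v - 2)*(v + 2)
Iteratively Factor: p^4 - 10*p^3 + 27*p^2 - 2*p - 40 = (p - 4)*(p^3 - 6*p^2 + 3*p + 10) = (p - 4)*(p + 1)*(p^2 - 7*p + 10) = (p - 5)*(p - 4)*(p + 1)*(p - 2)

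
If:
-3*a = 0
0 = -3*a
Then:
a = 0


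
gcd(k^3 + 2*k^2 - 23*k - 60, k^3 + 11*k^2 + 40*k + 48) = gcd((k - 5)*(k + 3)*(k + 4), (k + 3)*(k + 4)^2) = k^2 + 7*k + 12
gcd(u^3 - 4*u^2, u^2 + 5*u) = u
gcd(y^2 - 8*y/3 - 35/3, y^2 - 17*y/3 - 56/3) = y + 7/3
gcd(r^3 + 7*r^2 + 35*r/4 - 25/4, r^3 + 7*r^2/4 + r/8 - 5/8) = r - 1/2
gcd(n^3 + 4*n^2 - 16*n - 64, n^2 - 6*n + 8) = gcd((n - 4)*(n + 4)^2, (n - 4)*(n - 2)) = n - 4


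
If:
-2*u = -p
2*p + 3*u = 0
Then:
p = 0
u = 0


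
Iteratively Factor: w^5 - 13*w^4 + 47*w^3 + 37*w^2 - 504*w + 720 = (w + 3)*(w^4 - 16*w^3 + 95*w^2 - 248*w + 240) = (w - 4)*(w + 3)*(w^3 - 12*w^2 + 47*w - 60) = (w - 5)*(w - 4)*(w + 3)*(w^2 - 7*w + 12) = (w - 5)*(w - 4)^2*(w + 3)*(w - 3)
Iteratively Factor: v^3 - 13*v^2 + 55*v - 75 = (v - 5)*(v^2 - 8*v + 15) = (v - 5)^2*(v - 3)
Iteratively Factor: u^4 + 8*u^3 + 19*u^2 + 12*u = (u + 1)*(u^3 + 7*u^2 + 12*u) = u*(u + 1)*(u^2 + 7*u + 12) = u*(u + 1)*(u + 3)*(u + 4)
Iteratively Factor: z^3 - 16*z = (z + 4)*(z^2 - 4*z) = z*(z + 4)*(z - 4)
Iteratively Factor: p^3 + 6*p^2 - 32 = (p + 4)*(p^2 + 2*p - 8) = (p + 4)^2*(p - 2)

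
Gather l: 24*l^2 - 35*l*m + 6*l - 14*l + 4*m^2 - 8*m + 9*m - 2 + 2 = 24*l^2 + l*(-35*m - 8) + 4*m^2 + m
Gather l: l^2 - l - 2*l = l^2 - 3*l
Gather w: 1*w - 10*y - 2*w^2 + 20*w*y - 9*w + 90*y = -2*w^2 + w*(20*y - 8) + 80*y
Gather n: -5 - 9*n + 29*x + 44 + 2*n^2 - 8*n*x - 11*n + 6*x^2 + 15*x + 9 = 2*n^2 + n*(-8*x - 20) + 6*x^2 + 44*x + 48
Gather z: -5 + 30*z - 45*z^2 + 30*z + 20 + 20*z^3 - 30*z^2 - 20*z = 20*z^3 - 75*z^2 + 40*z + 15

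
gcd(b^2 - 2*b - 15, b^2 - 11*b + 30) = b - 5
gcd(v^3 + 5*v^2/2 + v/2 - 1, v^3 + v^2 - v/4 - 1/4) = v^2 + v/2 - 1/2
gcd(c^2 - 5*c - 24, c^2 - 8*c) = c - 8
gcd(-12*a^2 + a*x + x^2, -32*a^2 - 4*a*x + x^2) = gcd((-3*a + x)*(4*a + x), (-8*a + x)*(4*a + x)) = 4*a + x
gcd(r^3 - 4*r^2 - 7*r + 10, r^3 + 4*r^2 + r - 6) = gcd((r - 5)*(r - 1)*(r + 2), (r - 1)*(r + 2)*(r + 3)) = r^2 + r - 2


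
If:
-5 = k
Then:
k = -5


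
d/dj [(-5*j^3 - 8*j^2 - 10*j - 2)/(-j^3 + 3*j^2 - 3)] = (-23*j^4 - 20*j^3 + 69*j^2 + 60*j + 30)/(j^6 - 6*j^5 + 9*j^4 + 6*j^3 - 18*j^2 + 9)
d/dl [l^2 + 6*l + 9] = 2*l + 6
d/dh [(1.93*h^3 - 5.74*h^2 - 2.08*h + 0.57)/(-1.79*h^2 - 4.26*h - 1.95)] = (-3.4547*h^4 - 16.4436*h^3 + 9.4387*h^2 + 24.4266*h + 6.4842)/(3.2041*h^4 + 15.2508*h^3 + 25.1286*h^2 + 16.614*h + 3.8025)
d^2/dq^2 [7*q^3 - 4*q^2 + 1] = 42*q - 8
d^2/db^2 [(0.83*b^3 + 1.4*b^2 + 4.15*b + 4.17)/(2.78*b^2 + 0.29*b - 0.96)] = (66.458174*b^3 + 214.396056*b^2 + 91.213812*b + 27.850386)/(21.484952*b^6 + 6.723708*b^5 - 21.556398*b^4 - 4.619323*b^3 + 7.443936*b^2 + 0.801792*b - 0.884736)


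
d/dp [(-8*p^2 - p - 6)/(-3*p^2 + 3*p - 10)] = (-27*p^2 + 124*p + 28)/(9*p^4 - 18*p^3 + 69*p^2 - 60*p + 100)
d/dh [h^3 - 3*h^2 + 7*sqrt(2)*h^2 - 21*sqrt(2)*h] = 3*h^2 - 6*h + 14*sqrt(2)*h - 21*sqrt(2)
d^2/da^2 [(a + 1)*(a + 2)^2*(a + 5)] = 12*a^2 + 60*a + 66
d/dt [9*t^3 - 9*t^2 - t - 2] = 27*t^2 - 18*t - 1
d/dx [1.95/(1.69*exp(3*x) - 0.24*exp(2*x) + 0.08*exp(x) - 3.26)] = (-9.8865*exp(2*x) + 0.936*exp(x) - 0.156)*exp(x)/(1.69*exp(3*x) - 0.24*exp(2*x) + 0.08*exp(x) - 3.26)^2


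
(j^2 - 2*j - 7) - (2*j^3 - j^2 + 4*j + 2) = -2*j^3 + 2*j^2 - 6*j - 9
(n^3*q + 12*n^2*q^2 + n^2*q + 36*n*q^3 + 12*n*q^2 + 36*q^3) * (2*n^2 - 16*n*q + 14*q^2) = 2*n^5*q + 8*n^4*q^2 + 2*n^4*q - 106*n^3*q^3 + 8*n^3*q^2 - 408*n^2*q^4 - 106*n^2*q^3 + 504*n*q^5 - 408*n*q^4 + 504*q^5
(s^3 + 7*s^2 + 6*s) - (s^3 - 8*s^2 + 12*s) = 15*s^2 - 6*s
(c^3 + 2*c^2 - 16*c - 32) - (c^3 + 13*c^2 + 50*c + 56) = -11*c^2 - 66*c - 88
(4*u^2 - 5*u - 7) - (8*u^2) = -4*u^2 - 5*u - 7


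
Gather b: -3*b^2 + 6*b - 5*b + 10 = -3*b^2 + b + 10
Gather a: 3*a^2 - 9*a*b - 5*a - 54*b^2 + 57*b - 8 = 3*a^2 + a*(-9*b - 5) - 54*b^2 + 57*b - 8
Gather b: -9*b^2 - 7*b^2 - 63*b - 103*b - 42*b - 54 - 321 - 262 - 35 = -16*b^2 - 208*b - 672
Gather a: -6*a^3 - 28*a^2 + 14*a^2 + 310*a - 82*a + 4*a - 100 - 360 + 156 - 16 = -6*a^3 - 14*a^2 + 232*a - 320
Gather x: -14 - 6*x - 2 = -6*x - 16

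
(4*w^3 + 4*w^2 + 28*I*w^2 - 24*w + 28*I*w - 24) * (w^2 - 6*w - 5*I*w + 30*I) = 4*w^5 - 20*w^4 + 8*I*w^4 + 92*w^3 - 40*I*w^3 - 580*w^2 + 72*I*w^2 - 696*w - 600*I*w - 720*I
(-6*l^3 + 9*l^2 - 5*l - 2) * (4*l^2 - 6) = -24*l^5 + 36*l^4 + 16*l^3 - 62*l^2 + 30*l + 12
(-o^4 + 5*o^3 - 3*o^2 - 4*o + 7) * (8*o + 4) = -8*o^5 + 36*o^4 - 4*o^3 - 44*o^2 + 40*o + 28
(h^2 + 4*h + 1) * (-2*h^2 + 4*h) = -2*h^4 - 4*h^3 + 14*h^2 + 4*h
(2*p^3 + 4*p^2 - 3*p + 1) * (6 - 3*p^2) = -6*p^5 - 12*p^4 + 21*p^3 + 21*p^2 - 18*p + 6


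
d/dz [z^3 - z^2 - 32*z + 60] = 3*z^2 - 2*z - 32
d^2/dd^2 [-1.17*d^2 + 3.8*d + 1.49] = -2.34000000000000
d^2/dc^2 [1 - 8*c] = 0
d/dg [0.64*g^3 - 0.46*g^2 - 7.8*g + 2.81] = 1.92*g^2 - 0.92*g - 7.8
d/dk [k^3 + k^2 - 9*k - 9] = 3*k^2 + 2*k - 9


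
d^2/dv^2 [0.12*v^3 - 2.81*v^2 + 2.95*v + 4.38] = 0.72*v - 5.62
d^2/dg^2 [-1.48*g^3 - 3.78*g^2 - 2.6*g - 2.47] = -8.88*g - 7.56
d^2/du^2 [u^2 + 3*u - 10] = 2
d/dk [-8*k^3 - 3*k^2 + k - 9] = -24*k^2 - 6*k + 1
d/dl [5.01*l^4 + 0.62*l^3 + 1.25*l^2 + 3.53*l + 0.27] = 20.04*l^3 + 1.86*l^2 + 2.5*l + 3.53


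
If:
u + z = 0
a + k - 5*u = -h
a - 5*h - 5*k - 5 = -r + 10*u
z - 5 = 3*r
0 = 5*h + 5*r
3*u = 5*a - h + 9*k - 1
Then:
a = 1323/136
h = 293/136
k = -621/136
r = -293/136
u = 199/136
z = -199/136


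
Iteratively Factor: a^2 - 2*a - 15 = (a - 5)*(a + 3)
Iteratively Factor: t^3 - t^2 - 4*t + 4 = (t - 2)*(t^2 + t - 2) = (t - 2)*(t - 1)*(t + 2)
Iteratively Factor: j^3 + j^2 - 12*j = (j)*(j^2 + j - 12) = j*(j + 4)*(j - 3)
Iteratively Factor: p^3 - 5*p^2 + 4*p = (p - 4)*(p^2 - p) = p*(p - 4)*(p - 1)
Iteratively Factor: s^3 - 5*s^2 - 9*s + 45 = (s - 5)*(s^2 - 9) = (s - 5)*(s + 3)*(s - 3)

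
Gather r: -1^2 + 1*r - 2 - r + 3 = 0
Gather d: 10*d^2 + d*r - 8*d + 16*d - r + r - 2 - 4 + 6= 10*d^2 + d*(r + 8)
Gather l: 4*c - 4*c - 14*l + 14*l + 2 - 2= 0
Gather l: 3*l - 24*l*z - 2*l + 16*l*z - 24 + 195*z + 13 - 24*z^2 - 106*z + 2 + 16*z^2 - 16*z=l*(1 - 8*z) - 8*z^2 + 73*z - 9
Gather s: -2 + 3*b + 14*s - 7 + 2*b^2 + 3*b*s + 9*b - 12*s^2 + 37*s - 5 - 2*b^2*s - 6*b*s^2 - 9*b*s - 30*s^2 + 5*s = 2*b^2 + 12*b + s^2*(-6*b - 42) + s*(-2*b^2 - 6*b + 56) - 14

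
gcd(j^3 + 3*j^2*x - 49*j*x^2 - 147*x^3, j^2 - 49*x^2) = -j^2 + 49*x^2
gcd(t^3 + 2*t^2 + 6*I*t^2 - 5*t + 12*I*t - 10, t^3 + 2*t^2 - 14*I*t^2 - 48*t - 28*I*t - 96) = t + 2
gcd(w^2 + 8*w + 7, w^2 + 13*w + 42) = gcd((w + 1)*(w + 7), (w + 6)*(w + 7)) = w + 7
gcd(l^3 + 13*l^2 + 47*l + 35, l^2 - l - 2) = l + 1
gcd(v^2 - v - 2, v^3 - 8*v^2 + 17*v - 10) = v - 2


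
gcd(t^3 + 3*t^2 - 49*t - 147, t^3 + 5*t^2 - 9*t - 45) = t + 3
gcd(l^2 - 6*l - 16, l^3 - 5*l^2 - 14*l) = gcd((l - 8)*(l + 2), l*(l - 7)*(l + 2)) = l + 2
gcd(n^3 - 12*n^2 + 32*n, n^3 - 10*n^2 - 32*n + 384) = n - 8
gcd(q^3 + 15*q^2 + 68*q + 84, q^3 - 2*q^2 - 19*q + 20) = 1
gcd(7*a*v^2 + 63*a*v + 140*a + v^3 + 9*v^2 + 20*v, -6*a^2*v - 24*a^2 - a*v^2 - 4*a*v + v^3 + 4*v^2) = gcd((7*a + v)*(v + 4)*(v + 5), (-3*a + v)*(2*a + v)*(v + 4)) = v + 4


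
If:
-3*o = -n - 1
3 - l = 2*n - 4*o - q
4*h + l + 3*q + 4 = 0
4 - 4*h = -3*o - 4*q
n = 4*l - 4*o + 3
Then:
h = 5/62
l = 121/124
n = 74/31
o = 35/31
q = -219/124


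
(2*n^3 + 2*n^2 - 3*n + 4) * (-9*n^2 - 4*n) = -18*n^5 - 26*n^4 + 19*n^3 - 24*n^2 - 16*n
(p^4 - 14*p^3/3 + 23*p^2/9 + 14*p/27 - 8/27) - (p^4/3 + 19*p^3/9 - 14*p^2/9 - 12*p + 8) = 2*p^4/3 - 61*p^3/9 + 37*p^2/9 + 338*p/27 - 224/27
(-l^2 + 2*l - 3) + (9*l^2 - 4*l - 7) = 8*l^2 - 2*l - 10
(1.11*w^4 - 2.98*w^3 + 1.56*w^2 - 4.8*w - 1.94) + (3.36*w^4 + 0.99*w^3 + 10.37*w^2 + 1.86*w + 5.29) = 4.47*w^4 - 1.99*w^3 + 11.93*w^2 - 2.94*w + 3.35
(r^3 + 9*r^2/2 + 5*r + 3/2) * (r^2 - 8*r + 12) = r^5 - 7*r^4/2 - 19*r^3 + 31*r^2/2 + 48*r + 18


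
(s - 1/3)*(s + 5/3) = s^2 + 4*s/3 - 5/9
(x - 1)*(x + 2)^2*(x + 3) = x^4 + 6*x^3 + 9*x^2 - 4*x - 12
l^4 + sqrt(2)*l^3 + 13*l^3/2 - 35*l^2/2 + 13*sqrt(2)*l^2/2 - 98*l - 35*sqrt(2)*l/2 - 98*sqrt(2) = (l - 4)*(l + 7/2)*(l + 7)*(l + sqrt(2))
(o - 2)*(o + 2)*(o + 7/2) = o^3 + 7*o^2/2 - 4*o - 14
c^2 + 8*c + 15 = (c + 3)*(c + 5)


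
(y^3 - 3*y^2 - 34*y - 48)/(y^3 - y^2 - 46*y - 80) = (y + 3)/(y + 5)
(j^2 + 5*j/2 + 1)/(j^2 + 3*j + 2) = (j + 1/2)/(j + 1)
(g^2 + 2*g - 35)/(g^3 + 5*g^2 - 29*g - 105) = 1/(g + 3)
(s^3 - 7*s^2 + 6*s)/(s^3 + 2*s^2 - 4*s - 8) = s*(s^2 - 7*s + 6)/(s^3 + 2*s^2 - 4*s - 8)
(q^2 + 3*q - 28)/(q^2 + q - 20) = (q + 7)/(q + 5)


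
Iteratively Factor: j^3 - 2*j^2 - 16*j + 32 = (j + 4)*(j^2 - 6*j + 8) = (j - 2)*(j + 4)*(j - 4)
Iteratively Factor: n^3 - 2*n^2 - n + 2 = (n - 2)*(n^2 - 1) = (n - 2)*(n + 1)*(n - 1)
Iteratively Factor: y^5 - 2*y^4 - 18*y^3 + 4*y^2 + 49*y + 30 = (y + 1)*(y^4 - 3*y^3 - 15*y^2 + 19*y + 30) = (y + 1)*(y + 3)*(y^3 - 6*y^2 + 3*y + 10) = (y - 2)*(y + 1)*(y + 3)*(y^2 - 4*y - 5) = (y - 5)*(y - 2)*(y + 1)*(y + 3)*(y + 1)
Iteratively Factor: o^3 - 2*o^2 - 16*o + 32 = (o + 4)*(o^2 - 6*o + 8) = (o - 4)*(o + 4)*(o - 2)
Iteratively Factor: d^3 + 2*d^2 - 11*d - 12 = (d + 4)*(d^2 - 2*d - 3) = (d - 3)*(d + 4)*(d + 1)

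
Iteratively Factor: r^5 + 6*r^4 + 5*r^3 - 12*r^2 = (r - 1)*(r^4 + 7*r^3 + 12*r^2) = r*(r - 1)*(r^3 + 7*r^2 + 12*r) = r^2*(r - 1)*(r^2 + 7*r + 12) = r^2*(r - 1)*(r + 4)*(r + 3)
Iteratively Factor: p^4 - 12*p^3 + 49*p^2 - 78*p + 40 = (p - 5)*(p^3 - 7*p^2 + 14*p - 8) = (p - 5)*(p - 2)*(p^2 - 5*p + 4) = (p - 5)*(p - 2)*(p - 1)*(p - 4)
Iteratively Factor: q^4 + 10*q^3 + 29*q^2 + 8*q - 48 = (q - 1)*(q^3 + 11*q^2 + 40*q + 48) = (q - 1)*(q + 4)*(q^2 + 7*q + 12) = (q - 1)*(q + 4)^2*(q + 3)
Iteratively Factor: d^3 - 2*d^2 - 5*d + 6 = (d - 3)*(d^2 + d - 2) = (d - 3)*(d - 1)*(d + 2)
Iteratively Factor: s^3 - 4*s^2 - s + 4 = (s - 1)*(s^2 - 3*s - 4) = (s - 1)*(s + 1)*(s - 4)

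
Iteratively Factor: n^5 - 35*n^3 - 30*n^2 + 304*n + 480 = (n - 4)*(n^4 + 4*n^3 - 19*n^2 - 106*n - 120) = (n - 4)*(n + 3)*(n^3 + n^2 - 22*n - 40) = (n - 4)*(n + 2)*(n + 3)*(n^2 - n - 20) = (n - 4)*(n + 2)*(n + 3)*(n + 4)*(n - 5)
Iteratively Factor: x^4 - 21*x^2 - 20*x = (x + 4)*(x^3 - 4*x^2 - 5*x) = x*(x + 4)*(x^2 - 4*x - 5) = x*(x + 1)*(x + 4)*(x - 5)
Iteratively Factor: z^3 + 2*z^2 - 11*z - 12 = (z + 4)*(z^2 - 2*z - 3) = (z + 1)*(z + 4)*(z - 3)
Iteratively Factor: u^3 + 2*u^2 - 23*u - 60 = (u + 3)*(u^2 - u - 20) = (u + 3)*(u + 4)*(u - 5)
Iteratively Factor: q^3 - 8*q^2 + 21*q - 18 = (q - 2)*(q^2 - 6*q + 9) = (q - 3)*(q - 2)*(q - 3)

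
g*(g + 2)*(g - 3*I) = g^3 + 2*g^2 - 3*I*g^2 - 6*I*g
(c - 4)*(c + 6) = c^2 + 2*c - 24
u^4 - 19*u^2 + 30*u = u*(u - 3)*(u - 2)*(u + 5)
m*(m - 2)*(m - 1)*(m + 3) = m^4 - 7*m^2 + 6*m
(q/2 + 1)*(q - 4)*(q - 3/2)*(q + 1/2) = q^4/2 - 3*q^3/2 - 27*q^2/8 + 19*q/4 + 3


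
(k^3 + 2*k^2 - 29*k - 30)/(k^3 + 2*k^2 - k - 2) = (k^2 + k - 30)/(k^2 + k - 2)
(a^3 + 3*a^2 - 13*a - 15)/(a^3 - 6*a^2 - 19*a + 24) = (a^3 + 3*a^2 - 13*a - 15)/(a^3 - 6*a^2 - 19*a + 24)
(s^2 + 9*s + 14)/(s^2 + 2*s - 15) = (s^2 + 9*s + 14)/(s^2 + 2*s - 15)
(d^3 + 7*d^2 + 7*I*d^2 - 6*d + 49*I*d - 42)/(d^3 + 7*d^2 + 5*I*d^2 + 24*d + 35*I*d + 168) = (d^2 + 7*I*d - 6)/(d^2 + 5*I*d + 24)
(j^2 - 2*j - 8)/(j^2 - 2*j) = (j^2 - 2*j - 8)/(j*(j - 2))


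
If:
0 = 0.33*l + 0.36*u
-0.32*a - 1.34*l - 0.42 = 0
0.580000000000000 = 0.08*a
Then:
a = 7.25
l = -2.04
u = 1.87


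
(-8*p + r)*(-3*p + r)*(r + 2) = 24*p^2*r + 48*p^2 - 11*p*r^2 - 22*p*r + r^3 + 2*r^2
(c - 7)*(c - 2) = c^2 - 9*c + 14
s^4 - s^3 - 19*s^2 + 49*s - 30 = (s - 3)*(s - 2)*(s - 1)*(s + 5)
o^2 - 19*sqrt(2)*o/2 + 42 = (o - 6*sqrt(2))*(o - 7*sqrt(2)/2)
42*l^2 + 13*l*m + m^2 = (6*l + m)*(7*l + m)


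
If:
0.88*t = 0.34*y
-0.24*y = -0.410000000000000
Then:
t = 0.66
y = 1.71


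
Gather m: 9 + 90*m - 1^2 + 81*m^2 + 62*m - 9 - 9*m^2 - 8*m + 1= 72*m^2 + 144*m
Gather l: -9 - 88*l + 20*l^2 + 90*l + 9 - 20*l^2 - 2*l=0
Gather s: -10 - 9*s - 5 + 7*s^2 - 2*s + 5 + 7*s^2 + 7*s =14*s^2 - 4*s - 10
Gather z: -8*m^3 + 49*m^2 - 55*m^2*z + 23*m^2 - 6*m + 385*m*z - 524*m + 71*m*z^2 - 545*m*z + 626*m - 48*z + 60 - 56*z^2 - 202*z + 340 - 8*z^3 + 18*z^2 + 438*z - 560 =-8*m^3 + 72*m^2 + 96*m - 8*z^3 + z^2*(71*m - 38) + z*(-55*m^2 - 160*m + 188) - 160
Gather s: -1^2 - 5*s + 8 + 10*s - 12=5*s - 5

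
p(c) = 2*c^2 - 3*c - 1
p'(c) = 4*c - 3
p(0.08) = -1.23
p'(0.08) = -2.68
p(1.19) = -1.74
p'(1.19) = 1.76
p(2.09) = 1.47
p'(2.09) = 5.36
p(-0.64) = 1.74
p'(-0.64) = -5.56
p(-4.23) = 47.48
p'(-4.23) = -19.92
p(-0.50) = 1.00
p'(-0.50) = -5.00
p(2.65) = 5.10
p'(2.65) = 7.60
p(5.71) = 47.08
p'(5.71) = 19.84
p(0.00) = -1.00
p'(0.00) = -3.00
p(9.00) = 134.00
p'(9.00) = 33.00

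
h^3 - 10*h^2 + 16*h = h*(h - 8)*(h - 2)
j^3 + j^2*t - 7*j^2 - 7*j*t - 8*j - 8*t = (j - 8)*(j + 1)*(j + t)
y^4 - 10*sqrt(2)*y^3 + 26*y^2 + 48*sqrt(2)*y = y*(y - 8*sqrt(2))*(y - 3*sqrt(2))*(y + sqrt(2))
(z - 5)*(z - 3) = z^2 - 8*z + 15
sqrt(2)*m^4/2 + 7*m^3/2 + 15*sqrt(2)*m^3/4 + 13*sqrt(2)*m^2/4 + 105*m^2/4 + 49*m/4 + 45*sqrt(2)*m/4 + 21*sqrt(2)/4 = (m + 1/2)*(m + 7)*(m + 3*sqrt(2))*(sqrt(2)*m/2 + 1/2)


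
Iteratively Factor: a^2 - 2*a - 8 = (a + 2)*(a - 4)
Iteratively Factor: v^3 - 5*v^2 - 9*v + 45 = (v - 3)*(v^2 - 2*v - 15) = (v - 5)*(v - 3)*(v + 3)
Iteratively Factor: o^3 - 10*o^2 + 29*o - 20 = (o - 1)*(o^2 - 9*o + 20) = (o - 4)*(o - 1)*(o - 5)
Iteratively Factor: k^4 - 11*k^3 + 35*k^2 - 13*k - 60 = (k - 5)*(k^3 - 6*k^2 + 5*k + 12) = (k - 5)*(k + 1)*(k^2 - 7*k + 12) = (k - 5)*(k - 4)*(k + 1)*(k - 3)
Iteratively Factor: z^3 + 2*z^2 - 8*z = (z + 4)*(z^2 - 2*z) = z*(z + 4)*(z - 2)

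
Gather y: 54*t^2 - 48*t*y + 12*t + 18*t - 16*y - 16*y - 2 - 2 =54*t^2 + 30*t + y*(-48*t - 32) - 4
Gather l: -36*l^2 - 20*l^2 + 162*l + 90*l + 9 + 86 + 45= -56*l^2 + 252*l + 140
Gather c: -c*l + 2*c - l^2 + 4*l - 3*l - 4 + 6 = c*(2 - l) - l^2 + l + 2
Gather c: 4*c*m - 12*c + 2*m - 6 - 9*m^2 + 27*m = c*(4*m - 12) - 9*m^2 + 29*m - 6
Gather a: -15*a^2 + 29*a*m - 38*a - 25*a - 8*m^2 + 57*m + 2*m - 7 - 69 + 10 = -15*a^2 + a*(29*m - 63) - 8*m^2 + 59*m - 66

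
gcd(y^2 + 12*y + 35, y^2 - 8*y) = 1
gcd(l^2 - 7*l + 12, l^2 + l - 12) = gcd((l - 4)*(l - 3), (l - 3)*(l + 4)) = l - 3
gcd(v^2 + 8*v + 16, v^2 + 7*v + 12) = v + 4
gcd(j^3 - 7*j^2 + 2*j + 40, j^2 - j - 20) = j - 5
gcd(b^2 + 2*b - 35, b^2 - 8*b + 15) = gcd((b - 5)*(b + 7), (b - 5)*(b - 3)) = b - 5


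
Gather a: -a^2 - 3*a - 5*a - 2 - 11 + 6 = -a^2 - 8*a - 7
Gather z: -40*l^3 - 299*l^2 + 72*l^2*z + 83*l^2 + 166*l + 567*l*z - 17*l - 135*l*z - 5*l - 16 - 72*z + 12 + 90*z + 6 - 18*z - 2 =-40*l^3 - 216*l^2 + 144*l + z*(72*l^2 + 432*l)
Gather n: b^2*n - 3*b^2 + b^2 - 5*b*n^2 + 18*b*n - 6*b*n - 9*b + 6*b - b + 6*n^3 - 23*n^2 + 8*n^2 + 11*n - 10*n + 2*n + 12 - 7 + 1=-2*b^2 - 4*b + 6*n^3 + n^2*(-5*b - 15) + n*(b^2 + 12*b + 3) + 6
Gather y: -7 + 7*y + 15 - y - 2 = 6*y + 6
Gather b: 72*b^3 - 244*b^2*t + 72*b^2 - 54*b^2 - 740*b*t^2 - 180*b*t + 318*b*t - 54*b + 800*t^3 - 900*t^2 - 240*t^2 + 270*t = 72*b^3 + b^2*(18 - 244*t) + b*(-740*t^2 + 138*t - 54) + 800*t^3 - 1140*t^2 + 270*t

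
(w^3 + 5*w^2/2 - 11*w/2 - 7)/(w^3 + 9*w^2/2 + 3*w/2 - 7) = (w^2 - w - 2)/(w^2 + w - 2)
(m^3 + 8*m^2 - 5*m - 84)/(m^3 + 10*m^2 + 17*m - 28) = (m - 3)/(m - 1)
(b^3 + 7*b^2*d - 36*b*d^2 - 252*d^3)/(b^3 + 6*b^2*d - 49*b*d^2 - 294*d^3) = (b - 6*d)/(b - 7*d)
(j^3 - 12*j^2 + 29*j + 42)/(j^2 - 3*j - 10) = (-j^3 + 12*j^2 - 29*j - 42)/(-j^2 + 3*j + 10)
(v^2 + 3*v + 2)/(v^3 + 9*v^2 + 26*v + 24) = (v + 1)/(v^2 + 7*v + 12)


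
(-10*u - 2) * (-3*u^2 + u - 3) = 30*u^3 - 4*u^2 + 28*u + 6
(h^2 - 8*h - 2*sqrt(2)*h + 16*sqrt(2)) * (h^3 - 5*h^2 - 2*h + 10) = h^5 - 13*h^4 - 2*sqrt(2)*h^4 + 26*sqrt(2)*h^3 + 38*h^3 - 76*sqrt(2)*h^2 + 26*h^2 - 80*h - 52*sqrt(2)*h + 160*sqrt(2)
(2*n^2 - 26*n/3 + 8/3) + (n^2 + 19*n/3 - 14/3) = 3*n^2 - 7*n/3 - 2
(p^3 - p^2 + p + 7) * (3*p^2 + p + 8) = 3*p^5 - 2*p^4 + 10*p^3 + 14*p^2 + 15*p + 56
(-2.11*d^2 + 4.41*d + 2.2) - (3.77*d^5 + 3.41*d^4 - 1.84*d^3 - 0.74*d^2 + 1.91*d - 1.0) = -3.77*d^5 - 3.41*d^4 + 1.84*d^3 - 1.37*d^2 + 2.5*d + 3.2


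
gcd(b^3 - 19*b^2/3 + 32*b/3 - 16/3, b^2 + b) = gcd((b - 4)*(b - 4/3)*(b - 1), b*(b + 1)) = 1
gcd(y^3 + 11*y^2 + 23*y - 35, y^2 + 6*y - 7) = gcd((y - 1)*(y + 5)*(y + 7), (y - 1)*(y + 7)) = y^2 + 6*y - 7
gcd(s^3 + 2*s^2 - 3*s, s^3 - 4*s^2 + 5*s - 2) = s - 1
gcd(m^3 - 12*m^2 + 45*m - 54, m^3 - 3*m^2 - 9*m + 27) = m^2 - 6*m + 9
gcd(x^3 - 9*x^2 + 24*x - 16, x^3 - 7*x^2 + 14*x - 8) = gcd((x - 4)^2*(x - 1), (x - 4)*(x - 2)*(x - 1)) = x^2 - 5*x + 4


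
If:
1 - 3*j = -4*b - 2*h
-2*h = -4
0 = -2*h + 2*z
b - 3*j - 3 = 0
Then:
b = -8/3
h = 2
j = -17/9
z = 2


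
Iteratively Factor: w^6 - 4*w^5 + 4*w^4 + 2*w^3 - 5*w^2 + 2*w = (w - 1)*(w^5 - 3*w^4 + w^3 + 3*w^2 - 2*w) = w*(w - 1)*(w^4 - 3*w^3 + w^2 + 3*w - 2) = w*(w - 1)^2*(w^3 - 2*w^2 - w + 2) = w*(w - 1)^2*(w + 1)*(w^2 - 3*w + 2) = w*(w - 2)*(w - 1)^2*(w + 1)*(w - 1)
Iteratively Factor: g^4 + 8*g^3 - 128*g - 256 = (g + 4)*(g^3 + 4*g^2 - 16*g - 64) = (g - 4)*(g + 4)*(g^2 + 8*g + 16) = (g - 4)*(g + 4)^2*(g + 4)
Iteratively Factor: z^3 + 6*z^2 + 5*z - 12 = (z + 3)*(z^2 + 3*z - 4) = (z - 1)*(z + 3)*(z + 4)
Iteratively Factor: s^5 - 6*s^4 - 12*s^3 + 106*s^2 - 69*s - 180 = (s - 3)*(s^4 - 3*s^3 - 21*s^2 + 43*s + 60) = (s - 3)^2*(s^3 - 21*s - 20) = (s - 3)^2*(s + 1)*(s^2 - s - 20) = (s - 3)^2*(s + 1)*(s + 4)*(s - 5)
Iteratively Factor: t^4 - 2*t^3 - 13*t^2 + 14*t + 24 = (t - 4)*(t^3 + 2*t^2 - 5*t - 6) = (t - 4)*(t + 1)*(t^2 + t - 6) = (t - 4)*(t - 2)*(t + 1)*(t + 3)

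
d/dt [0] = 0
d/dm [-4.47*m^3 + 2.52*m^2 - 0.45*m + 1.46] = -13.41*m^2 + 5.04*m - 0.45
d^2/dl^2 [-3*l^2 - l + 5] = -6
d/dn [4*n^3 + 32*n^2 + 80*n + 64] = 12*n^2 + 64*n + 80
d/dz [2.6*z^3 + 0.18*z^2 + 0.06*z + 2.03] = 7.8*z^2 + 0.36*z + 0.06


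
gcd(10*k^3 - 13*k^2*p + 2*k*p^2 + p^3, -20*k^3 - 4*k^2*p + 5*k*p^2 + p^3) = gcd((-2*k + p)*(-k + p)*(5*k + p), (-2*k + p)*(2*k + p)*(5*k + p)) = -10*k^2 + 3*k*p + p^2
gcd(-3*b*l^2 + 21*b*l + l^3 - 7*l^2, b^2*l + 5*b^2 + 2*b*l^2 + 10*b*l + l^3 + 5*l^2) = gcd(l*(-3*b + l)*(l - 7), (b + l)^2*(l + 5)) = 1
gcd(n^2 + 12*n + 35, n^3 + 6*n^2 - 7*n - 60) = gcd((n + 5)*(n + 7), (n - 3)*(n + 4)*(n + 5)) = n + 5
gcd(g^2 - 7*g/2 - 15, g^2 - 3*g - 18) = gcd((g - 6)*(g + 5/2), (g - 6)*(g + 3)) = g - 6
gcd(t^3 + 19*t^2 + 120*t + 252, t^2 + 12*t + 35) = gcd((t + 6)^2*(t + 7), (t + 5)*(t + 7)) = t + 7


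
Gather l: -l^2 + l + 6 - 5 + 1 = -l^2 + l + 2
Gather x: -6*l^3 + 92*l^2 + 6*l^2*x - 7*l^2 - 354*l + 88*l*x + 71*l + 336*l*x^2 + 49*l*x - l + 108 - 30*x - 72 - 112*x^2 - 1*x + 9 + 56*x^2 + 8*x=-6*l^3 + 85*l^2 - 284*l + x^2*(336*l - 56) + x*(6*l^2 + 137*l - 23) + 45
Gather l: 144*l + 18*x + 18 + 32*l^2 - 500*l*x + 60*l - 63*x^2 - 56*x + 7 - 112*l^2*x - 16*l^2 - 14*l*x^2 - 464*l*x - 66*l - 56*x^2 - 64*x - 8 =l^2*(16 - 112*x) + l*(-14*x^2 - 964*x + 138) - 119*x^2 - 102*x + 17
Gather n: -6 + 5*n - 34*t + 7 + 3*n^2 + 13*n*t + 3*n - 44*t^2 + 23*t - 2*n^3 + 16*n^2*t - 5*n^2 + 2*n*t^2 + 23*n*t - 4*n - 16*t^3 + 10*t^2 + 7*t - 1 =-2*n^3 + n^2*(16*t - 2) + n*(2*t^2 + 36*t + 4) - 16*t^3 - 34*t^2 - 4*t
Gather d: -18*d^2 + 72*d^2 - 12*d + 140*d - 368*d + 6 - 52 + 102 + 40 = 54*d^2 - 240*d + 96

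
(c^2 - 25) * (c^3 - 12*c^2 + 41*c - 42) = c^5 - 12*c^4 + 16*c^3 + 258*c^2 - 1025*c + 1050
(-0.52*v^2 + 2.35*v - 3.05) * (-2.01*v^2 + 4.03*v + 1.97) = 1.0452*v^4 - 6.8191*v^3 + 14.5766*v^2 - 7.662*v - 6.0085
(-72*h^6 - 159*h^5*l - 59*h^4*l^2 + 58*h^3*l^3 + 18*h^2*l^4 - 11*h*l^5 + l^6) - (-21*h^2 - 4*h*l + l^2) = -72*h^6 - 159*h^5*l - 59*h^4*l^2 + 58*h^3*l^3 + 18*h^2*l^4 + 21*h^2 - 11*h*l^5 + 4*h*l + l^6 - l^2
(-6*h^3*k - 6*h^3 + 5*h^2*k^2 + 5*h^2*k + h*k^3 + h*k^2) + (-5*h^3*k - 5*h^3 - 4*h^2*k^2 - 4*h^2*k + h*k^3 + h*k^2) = -11*h^3*k - 11*h^3 + h^2*k^2 + h^2*k + 2*h*k^3 + 2*h*k^2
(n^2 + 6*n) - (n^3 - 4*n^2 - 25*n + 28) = -n^3 + 5*n^2 + 31*n - 28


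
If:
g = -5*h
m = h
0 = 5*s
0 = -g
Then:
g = 0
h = 0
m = 0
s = 0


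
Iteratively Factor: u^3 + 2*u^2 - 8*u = (u + 4)*(u^2 - 2*u) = u*(u + 4)*(u - 2)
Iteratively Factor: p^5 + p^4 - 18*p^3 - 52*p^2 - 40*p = (p + 2)*(p^4 - p^3 - 16*p^2 - 20*p) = p*(p + 2)*(p^3 - p^2 - 16*p - 20) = p*(p + 2)^2*(p^2 - 3*p - 10) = p*(p + 2)^3*(p - 5)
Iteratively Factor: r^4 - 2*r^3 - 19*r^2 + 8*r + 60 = (r + 2)*(r^3 - 4*r^2 - 11*r + 30) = (r - 2)*(r + 2)*(r^2 - 2*r - 15) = (r - 5)*(r - 2)*(r + 2)*(r + 3)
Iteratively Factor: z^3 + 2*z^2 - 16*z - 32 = (z + 4)*(z^2 - 2*z - 8) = (z - 4)*(z + 4)*(z + 2)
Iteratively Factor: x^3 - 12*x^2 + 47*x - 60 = (x - 4)*(x^2 - 8*x + 15) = (x - 4)*(x - 3)*(x - 5)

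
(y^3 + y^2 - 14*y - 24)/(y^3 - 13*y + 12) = (y^3 + y^2 - 14*y - 24)/(y^3 - 13*y + 12)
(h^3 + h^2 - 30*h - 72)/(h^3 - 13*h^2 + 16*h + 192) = (h^2 - 2*h - 24)/(h^2 - 16*h + 64)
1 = 1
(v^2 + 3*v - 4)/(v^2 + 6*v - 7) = (v + 4)/(v + 7)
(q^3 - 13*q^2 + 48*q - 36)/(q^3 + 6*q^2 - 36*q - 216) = (q^2 - 7*q + 6)/(q^2 + 12*q + 36)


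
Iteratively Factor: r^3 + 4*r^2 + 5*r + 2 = (r + 2)*(r^2 + 2*r + 1) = (r + 1)*(r + 2)*(r + 1)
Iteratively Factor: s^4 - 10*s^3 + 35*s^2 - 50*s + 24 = (s - 2)*(s^3 - 8*s^2 + 19*s - 12) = (s - 3)*(s - 2)*(s^2 - 5*s + 4) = (s - 4)*(s - 3)*(s - 2)*(s - 1)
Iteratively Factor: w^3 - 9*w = (w)*(w^2 - 9) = w*(w - 3)*(w + 3)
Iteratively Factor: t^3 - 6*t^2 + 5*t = (t)*(t^2 - 6*t + 5) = t*(t - 5)*(t - 1)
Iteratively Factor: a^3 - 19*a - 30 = (a + 3)*(a^2 - 3*a - 10) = (a + 2)*(a + 3)*(a - 5)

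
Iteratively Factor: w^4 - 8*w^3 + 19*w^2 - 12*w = (w)*(w^3 - 8*w^2 + 19*w - 12) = w*(w - 1)*(w^2 - 7*w + 12) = w*(w - 3)*(w - 1)*(w - 4)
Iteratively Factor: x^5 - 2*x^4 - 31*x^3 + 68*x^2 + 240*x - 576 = (x - 3)*(x^4 + x^3 - 28*x^2 - 16*x + 192) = (x - 3)*(x + 4)*(x^3 - 3*x^2 - 16*x + 48) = (x - 3)*(x + 4)^2*(x^2 - 7*x + 12) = (x - 4)*(x - 3)*(x + 4)^2*(x - 3)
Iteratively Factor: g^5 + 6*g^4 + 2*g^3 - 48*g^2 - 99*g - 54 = (g + 3)*(g^4 + 3*g^3 - 7*g^2 - 27*g - 18) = (g - 3)*(g + 3)*(g^3 + 6*g^2 + 11*g + 6) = (g - 3)*(g + 1)*(g + 3)*(g^2 + 5*g + 6) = (g - 3)*(g + 1)*(g + 2)*(g + 3)*(g + 3)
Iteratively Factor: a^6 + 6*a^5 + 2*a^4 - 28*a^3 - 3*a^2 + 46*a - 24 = (a + 3)*(a^5 + 3*a^4 - 7*a^3 - 7*a^2 + 18*a - 8) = (a + 3)*(a + 4)*(a^4 - a^3 - 3*a^2 + 5*a - 2) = (a + 2)*(a + 3)*(a + 4)*(a^3 - 3*a^2 + 3*a - 1) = (a - 1)*(a + 2)*(a + 3)*(a + 4)*(a^2 - 2*a + 1) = (a - 1)^2*(a + 2)*(a + 3)*(a + 4)*(a - 1)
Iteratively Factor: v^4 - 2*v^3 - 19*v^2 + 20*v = (v - 5)*(v^3 + 3*v^2 - 4*v) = v*(v - 5)*(v^2 + 3*v - 4) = v*(v - 5)*(v + 4)*(v - 1)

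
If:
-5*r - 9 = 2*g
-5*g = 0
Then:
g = 0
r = -9/5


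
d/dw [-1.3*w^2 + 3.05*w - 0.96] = 3.05 - 2.6*w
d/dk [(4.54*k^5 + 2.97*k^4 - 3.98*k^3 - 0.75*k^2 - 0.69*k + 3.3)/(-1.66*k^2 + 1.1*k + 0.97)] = (-22.6092*k^6 + 10.1156*k^5 + 38.4268*k^4 + 2.7676*k^3 - 13.5522*k^2 + 9.501*k - 4.2993)/(2.7556*k^4 - 3.652*k^3 - 2.0104*k^2 + 2.134*k + 0.9409)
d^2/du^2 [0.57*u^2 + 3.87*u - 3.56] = 1.14000000000000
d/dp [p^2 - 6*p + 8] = 2*p - 6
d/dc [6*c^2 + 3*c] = 12*c + 3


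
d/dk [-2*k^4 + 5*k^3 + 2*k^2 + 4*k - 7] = -8*k^3 + 15*k^2 + 4*k + 4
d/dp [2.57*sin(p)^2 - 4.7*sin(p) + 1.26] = (5.14*sin(p) - 4.7)*cos(p)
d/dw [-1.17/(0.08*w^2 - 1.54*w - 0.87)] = (0.1872*w - 1.8018)/(-0.08*w^2 + 1.54*w + 0.87)^2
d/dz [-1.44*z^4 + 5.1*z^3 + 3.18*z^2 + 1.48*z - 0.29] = -5.76*z^3 + 15.3*z^2 + 6.36*z + 1.48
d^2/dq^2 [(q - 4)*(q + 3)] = 2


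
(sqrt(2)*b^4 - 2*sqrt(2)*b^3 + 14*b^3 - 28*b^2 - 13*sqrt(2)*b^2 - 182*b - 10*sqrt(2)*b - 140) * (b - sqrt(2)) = sqrt(2)*b^5 - 2*sqrt(2)*b^4 + 12*b^4 - 27*sqrt(2)*b^3 - 24*b^3 - 156*b^2 + 18*sqrt(2)*b^2 - 120*b + 182*sqrt(2)*b + 140*sqrt(2)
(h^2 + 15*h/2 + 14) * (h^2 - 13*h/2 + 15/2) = h^4 + h^3 - 109*h^2/4 - 139*h/4 + 105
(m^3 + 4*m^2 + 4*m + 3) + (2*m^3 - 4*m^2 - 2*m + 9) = 3*m^3 + 2*m + 12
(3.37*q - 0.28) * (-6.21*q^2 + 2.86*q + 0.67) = -20.9277*q^3 + 11.377*q^2 + 1.4571*q - 0.1876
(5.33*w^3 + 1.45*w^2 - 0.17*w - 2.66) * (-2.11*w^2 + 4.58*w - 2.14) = -11.2463*w^5 + 21.3519*w^4 - 4.4065*w^3 + 1.731*w^2 - 11.819*w + 5.6924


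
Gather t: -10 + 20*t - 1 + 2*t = 22*t - 11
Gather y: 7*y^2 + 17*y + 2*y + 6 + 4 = 7*y^2 + 19*y + 10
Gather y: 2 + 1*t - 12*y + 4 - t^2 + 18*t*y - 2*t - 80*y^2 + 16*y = -t^2 - t - 80*y^2 + y*(18*t + 4) + 6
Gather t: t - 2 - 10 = t - 12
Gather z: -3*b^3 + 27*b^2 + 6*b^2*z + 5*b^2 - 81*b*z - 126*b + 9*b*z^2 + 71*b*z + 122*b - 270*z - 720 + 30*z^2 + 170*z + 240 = -3*b^3 + 32*b^2 - 4*b + z^2*(9*b + 30) + z*(6*b^2 - 10*b - 100) - 480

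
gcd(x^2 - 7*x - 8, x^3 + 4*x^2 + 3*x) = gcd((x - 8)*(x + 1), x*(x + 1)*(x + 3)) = x + 1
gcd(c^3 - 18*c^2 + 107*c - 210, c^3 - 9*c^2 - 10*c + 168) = c^2 - 13*c + 42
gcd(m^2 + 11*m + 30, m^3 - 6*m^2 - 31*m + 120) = m + 5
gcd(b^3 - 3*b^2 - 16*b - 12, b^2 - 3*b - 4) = b + 1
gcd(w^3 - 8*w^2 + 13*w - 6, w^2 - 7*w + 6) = w^2 - 7*w + 6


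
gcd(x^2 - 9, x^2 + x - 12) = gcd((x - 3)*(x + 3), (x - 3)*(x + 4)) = x - 3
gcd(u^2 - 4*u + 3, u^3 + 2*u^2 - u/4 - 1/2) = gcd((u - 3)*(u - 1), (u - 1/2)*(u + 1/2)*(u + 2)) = 1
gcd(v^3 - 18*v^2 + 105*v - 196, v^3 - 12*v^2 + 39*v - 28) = v^2 - 11*v + 28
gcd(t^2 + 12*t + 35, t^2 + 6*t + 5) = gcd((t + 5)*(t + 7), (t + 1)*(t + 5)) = t + 5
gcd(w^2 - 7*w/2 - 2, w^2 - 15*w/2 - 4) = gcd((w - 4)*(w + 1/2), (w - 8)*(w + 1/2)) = w + 1/2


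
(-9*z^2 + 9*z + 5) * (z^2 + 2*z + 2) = -9*z^4 - 9*z^3 + 5*z^2 + 28*z + 10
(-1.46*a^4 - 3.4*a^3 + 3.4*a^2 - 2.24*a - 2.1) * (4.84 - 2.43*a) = 3.5478*a^5 + 1.1956*a^4 - 24.718*a^3 + 21.8992*a^2 - 5.7386*a - 10.164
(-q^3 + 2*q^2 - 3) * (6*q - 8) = -6*q^4 + 20*q^3 - 16*q^2 - 18*q + 24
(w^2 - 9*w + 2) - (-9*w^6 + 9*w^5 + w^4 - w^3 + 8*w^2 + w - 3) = 9*w^6 - 9*w^5 - w^4 + w^3 - 7*w^2 - 10*w + 5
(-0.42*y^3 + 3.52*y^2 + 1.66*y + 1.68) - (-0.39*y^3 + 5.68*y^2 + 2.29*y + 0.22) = -0.03*y^3 - 2.16*y^2 - 0.63*y + 1.46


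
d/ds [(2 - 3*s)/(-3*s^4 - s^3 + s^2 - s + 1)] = (9*s^4 + 3*s^3 - 3*s^2 + 3*s - (3*s - 2)*(12*s^3 + 3*s^2 - 2*s + 1) - 3)/(3*s^4 + s^3 - s^2 + s - 1)^2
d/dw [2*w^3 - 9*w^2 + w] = 6*w^2 - 18*w + 1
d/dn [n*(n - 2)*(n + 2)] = 3*n^2 - 4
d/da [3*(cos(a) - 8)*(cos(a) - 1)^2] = 3*(17 - 3*cos(a))*(cos(a) - 1)*sin(a)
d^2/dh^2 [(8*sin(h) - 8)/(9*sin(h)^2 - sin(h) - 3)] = 8*(81*sin(h)^5 - 315*sin(h)^4 + 27*sin(h)^3 + 374*sin(h)^2 - 204*sin(h) + 62)/(-9*sin(h)^2 + sin(h) + 3)^3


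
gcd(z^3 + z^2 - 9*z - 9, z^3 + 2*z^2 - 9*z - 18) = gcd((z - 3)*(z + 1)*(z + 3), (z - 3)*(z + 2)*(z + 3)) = z^2 - 9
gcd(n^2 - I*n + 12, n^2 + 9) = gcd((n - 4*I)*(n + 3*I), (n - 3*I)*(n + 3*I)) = n + 3*I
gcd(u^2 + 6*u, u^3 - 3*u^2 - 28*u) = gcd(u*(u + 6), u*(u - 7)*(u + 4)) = u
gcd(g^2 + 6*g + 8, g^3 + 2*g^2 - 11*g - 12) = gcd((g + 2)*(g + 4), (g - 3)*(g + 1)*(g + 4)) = g + 4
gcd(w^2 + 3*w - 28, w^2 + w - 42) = w + 7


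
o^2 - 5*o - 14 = (o - 7)*(o + 2)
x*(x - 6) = x^2 - 6*x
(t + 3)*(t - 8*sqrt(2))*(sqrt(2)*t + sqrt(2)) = sqrt(2)*t^3 - 16*t^2 + 4*sqrt(2)*t^2 - 64*t + 3*sqrt(2)*t - 48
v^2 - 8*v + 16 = (v - 4)^2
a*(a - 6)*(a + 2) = a^3 - 4*a^2 - 12*a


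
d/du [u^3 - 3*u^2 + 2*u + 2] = 3*u^2 - 6*u + 2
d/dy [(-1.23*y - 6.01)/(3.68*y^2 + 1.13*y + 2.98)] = (4.5264*y^2 + 44.2336*y + 3.1259)/(13.5424*y^4 + 8.3168*y^3 + 23.2097*y^2 + 6.7348*y + 8.8804)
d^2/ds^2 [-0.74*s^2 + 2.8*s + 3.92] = -1.48000000000000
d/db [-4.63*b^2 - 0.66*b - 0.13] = -9.26*b - 0.66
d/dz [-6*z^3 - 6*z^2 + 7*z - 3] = -18*z^2 - 12*z + 7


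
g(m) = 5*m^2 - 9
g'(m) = 10*m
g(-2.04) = 11.81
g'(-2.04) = -20.40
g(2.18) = 14.76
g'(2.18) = 21.80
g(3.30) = 45.45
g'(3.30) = 33.00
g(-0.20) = -8.80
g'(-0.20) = -2.00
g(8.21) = 328.02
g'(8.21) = 82.10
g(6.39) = 195.16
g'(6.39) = 63.90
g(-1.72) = 5.79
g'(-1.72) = -17.20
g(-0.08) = -8.97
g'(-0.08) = -0.80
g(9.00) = 396.00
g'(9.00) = 90.00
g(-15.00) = 1116.00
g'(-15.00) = -150.00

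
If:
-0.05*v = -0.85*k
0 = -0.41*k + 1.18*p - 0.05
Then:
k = 0.0588235294117647*v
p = 0.0204386839481555*v + 0.0423728813559322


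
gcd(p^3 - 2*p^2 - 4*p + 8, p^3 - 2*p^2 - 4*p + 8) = p^3 - 2*p^2 - 4*p + 8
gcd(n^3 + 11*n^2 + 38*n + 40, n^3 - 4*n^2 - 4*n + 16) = n + 2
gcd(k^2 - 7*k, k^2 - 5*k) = k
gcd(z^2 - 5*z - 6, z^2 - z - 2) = z + 1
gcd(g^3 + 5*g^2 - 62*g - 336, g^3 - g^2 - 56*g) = g^2 - g - 56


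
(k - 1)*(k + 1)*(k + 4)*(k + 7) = k^4 + 11*k^3 + 27*k^2 - 11*k - 28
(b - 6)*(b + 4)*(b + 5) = b^3 + 3*b^2 - 34*b - 120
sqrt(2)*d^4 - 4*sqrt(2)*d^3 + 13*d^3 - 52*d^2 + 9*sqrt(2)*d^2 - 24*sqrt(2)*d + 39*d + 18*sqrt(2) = (d - 3)*(d - 1)*(d + 6*sqrt(2))*(sqrt(2)*d + 1)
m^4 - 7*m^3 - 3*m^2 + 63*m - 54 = (m - 6)*(m - 3)*(m - 1)*(m + 3)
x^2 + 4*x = x*(x + 4)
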